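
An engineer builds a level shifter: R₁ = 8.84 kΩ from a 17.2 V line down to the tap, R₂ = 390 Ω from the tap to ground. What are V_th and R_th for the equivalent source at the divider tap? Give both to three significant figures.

V_th = 0.727 V, R_th = 374 Ω

V_th is the open-circuit tap voltage: 17.2 × 390/(8840 + 390) = 0.727 V.
With the supply zeroed, R₁ and R₂ appear in parallel from the tap: R_th = R₁‖R₂ = (8840 × 390)/9230 = 374 Ω.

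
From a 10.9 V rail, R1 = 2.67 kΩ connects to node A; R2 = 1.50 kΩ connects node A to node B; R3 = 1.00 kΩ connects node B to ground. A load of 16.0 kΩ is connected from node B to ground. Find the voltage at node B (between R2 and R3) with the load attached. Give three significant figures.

V ≈ 2.01 V

At node B, R3 is in parallel with the load: R3‖R_L = 0.9412 kΩ.
Below node A the resistance is R2 + (R3‖R_L) = 2.441 kΩ, so V_A = 10.9 × 2.441/5.111 = 5.206 V.
Then V_B = V_A × (R3‖R_L)/(R2 + R3‖R_L) = 5.206 × 0.9412/2.441 = 2.01 V.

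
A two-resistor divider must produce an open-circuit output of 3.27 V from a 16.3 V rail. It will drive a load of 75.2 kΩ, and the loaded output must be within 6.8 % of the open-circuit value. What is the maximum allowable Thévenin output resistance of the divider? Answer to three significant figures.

Loading drop = R_th/(R_th + R_L) ≤ 0.0680, so R_th ≤ R_L · ε/(1−ε) = 75.2 kΩ × 0.0680/0.9320 = 5.49 kΩ.
(Any R1, R2 with R2/(R1+R2) = 0.201 and R1‖R2 ≤ 5.49 kΩ will meet the spec.)

R_th ≤ 5.49 kΩ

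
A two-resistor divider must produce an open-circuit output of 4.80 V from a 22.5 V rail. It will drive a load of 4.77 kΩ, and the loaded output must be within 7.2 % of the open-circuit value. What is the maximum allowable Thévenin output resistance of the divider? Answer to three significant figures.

R_th ≤ 370 Ω

Loading drop = R_th/(R_th + R_L) ≤ 0.0720, so R_th ≤ R_L · ε/(1−ε) = 4.77 kΩ × 0.0720/0.9280 = 370 Ω.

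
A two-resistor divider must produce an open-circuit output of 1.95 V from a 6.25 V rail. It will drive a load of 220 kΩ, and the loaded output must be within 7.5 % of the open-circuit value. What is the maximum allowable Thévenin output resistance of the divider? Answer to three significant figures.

Loading drop = R_th/(R_th + R_L) ≤ 0.0750, so R_th ≤ R_L · ε/(1−ε) = 220 kΩ × 0.0750/0.9250 = 17.8 kΩ.
(Any R1, R2 with R2/(R1+R2) = 0.312 and R1‖R2 ≤ 17.8 kΩ will meet the spec.)

R_th ≤ 17.8 kΩ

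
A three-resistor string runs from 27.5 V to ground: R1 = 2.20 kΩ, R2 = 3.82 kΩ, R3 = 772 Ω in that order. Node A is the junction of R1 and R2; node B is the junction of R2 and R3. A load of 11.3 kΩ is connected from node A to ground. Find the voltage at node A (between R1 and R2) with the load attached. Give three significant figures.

Below node A the series string R2+R3 = 4592 Ω sits in parallel with the 11300 Ω load: 3265 Ω.
V_A = 27.5 × 3265/(2200 + 3265) = 16.4 V.

V ≈ 16.4 V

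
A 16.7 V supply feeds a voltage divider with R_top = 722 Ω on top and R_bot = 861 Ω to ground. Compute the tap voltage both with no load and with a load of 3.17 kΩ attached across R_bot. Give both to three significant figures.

Open-circuit: V = 16.7 × 861/(722 + 861) = 9.08 V.
With the load, R_bot becomes R_bot‖R_L = 677.1 Ω, so V = 16.7 × 677.1/1399 = 8.08 V.

Unloaded: 9.08 V; loaded: 8.08 V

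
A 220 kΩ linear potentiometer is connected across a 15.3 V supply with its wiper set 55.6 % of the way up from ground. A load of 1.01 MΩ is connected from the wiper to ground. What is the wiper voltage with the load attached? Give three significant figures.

V ≈ 8.07 V

The wiper splits the pot into (1−α)R = 97.68 kΩ above and αR = 122.3 kΩ below.
Lower section ‖ load = 109.1 kΩ.
V_wiper = 15.3 × 109.1/(97.68 + 109.1) = 8.07 V.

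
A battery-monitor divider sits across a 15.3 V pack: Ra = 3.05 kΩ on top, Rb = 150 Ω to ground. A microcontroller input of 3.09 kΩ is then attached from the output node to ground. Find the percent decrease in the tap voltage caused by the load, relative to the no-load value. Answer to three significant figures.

The divider's output (Thévenin) resistance is Ra‖Rb = 143.0 Ω.
Fractional drop under load = R_th/(R_th + R_L) = 143.0 / (143.0 + 3090) = 0.04422.
So the output falls by 4.42 %.

4.42 %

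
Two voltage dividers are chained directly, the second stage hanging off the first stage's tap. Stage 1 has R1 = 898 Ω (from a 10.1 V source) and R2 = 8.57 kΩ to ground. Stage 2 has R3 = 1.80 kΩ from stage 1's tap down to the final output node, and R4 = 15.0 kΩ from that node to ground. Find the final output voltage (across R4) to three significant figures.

V_out ≈ 7.79 V

Stage 2 presents R3+R4 = 16800 Ω as a load on stage 1's tap.
Stage 1's lower leg becomes R2‖(R3+R4) = 5675 Ω, so V_mid = 10.1 × 5675/6573 = 8.720 V.
Stage 2 is itself unloaded: V_out = V_mid × R4/(R3+R4) = 8.720 × 15000/16800 = 7.79 V.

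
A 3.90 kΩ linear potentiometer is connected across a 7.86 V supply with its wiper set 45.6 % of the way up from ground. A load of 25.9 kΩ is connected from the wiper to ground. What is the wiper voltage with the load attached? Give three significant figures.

V ≈ 3.46 V

The wiper splits the pot into (1−α)R = 2.122 kΩ above and αR = 1.778 kΩ below.
Lower section ‖ load = 1.664 kΩ.
V_wiper = 7.86 × 1.664/(2.122 + 1.664) = 3.46 V.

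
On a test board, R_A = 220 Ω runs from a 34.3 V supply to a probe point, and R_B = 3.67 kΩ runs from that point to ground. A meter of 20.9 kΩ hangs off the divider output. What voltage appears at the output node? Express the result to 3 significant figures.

The load sits in parallel with R_B: R_B‖R_L = (3670 × 20900) / (3670 + 20900) = 3122 Ω.
V_out = 34.3 × 3122 / (220 + 3122) = 34.3 × 3122/3342 = 32.0 V.

V_out ≈ 32.0 V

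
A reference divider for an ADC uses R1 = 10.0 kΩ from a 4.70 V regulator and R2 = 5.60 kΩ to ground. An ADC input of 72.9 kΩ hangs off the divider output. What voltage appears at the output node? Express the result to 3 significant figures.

V_out ≈ 1.61 V

The load sits in parallel with R2: R2‖R_L = (5.60 × 72.9) / (5.60 + 72.9) = 5.201 kΩ.
V_out = 4.70 × 5.201 / (10.0 + 5.201) = 4.70 × 5.201/15.20 = 1.61 V.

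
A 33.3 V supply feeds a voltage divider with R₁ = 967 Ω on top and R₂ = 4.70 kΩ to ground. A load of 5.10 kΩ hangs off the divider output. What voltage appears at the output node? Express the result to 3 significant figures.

V_out ≈ 23.9 V

The load sits in parallel with R₂: R₂‖R_L = (4700 × 5100) / (4700 + 5100) = 2446 Ω.
V_out = 33.3 × 2446 / (967 + 2446) = 33.3 × 2446/3413 = 23.9 V.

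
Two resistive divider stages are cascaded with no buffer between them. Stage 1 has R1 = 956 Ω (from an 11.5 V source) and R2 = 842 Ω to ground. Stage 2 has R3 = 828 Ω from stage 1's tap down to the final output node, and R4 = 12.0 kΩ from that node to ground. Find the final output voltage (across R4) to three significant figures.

V_out ≈ 4.87 V

Stage 2 presents R3+R4 = 12830 Ω as a load on stage 1's tap.
Stage 1's lower leg becomes R2‖(R3+R4) = 790.1 Ω, so V_mid = 11.5 × 790.1/1746 = 5.204 V.
Stage 2 is itself unloaded: V_out = V_mid × R4/(R3+R4) = 5.204 × 12000/12830 = 4.87 V.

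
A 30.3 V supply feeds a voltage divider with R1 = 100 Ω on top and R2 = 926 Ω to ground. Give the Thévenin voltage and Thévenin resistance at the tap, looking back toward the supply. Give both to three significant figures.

V_th is the open-circuit tap voltage: 30.3 × 926/(100 + 926) = 27.3 V.
With the supply zeroed, R1 and R2 appear in parallel from the tap: R_th = R1‖R2 = (100 × 926)/1026 = 90.3 Ω.

V_th = 27.3 V, R_th = 90.3 Ω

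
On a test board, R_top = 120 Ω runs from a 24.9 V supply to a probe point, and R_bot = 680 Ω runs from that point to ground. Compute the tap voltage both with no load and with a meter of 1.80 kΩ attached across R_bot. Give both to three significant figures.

Open-circuit: V = 24.9 × 680/(120 + 680) = 21.2 V.
With the load, R_bot becomes R_bot‖R_L = 493.5 Ω, so V = 24.9 × 493.5/613.5 = 20.0 V.

Unloaded: 21.2 V; loaded: 20.0 V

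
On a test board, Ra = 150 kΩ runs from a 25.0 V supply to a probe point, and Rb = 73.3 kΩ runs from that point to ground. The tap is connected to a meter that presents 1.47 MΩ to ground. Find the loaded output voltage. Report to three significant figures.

V_out ≈ 7.94 V

The load sits in parallel with Rb: Rb‖R_L = (73.3 × 1470) / (73.3 + 1470) = 69.82 kΩ.
V_out = 25.0 × 69.82 / (150 + 69.82) = 25.0 × 69.82/219.8 = 7.94 V.
(Unloaded it would have been 8.21 V.)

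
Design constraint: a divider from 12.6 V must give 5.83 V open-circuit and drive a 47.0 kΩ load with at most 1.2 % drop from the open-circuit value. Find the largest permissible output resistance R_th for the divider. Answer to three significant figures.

Loading drop = R_th/(R_th + R_L) ≤ 0.0120, so R_th ≤ R_L · ε/(1−ε) = 47.0 kΩ × 0.0120/0.9880 = 571 Ω.
(Any R1, R2 with R2/(R1+R2) = 0.463 and R1‖R2 ≤ 571 Ω will meet the spec.)

R_th ≤ 571 Ω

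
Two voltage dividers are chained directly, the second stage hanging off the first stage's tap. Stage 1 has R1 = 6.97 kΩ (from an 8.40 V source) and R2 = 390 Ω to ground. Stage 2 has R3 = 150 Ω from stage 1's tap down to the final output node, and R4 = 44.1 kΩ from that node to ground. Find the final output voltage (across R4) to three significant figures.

Stage 2 presents R3+R4 = 44250 Ω as a load on stage 1's tap.
Stage 1's lower leg becomes R2‖(R3+R4) = 386.6 Ω, so V_mid = 8.40 × 386.6/7357 = 0.4414 V.
Stage 2 is itself unloaded: V_out = V_mid × R4/(R3+R4) = 0.4414 × 44100/44250 = 0.440 V.

V_out ≈ 0.440 V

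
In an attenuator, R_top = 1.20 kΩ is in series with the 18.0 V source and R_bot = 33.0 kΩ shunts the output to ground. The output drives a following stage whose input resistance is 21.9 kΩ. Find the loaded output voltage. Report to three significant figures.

The load sits in parallel with R_bot: R_bot‖R_L = (33.0 × 21.9) / (33.0 + 21.9) = 13.16 kΩ.
V_out = 18.0 × 13.16 / (1.20 + 13.16) = 18.0 × 13.16/14.36 = 16.5 V.

V_out ≈ 16.5 V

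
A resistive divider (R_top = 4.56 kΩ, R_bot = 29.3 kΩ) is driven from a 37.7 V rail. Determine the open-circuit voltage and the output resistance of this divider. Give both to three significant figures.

V_th is the open-circuit tap voltage: 37.7 × 29.3/(4.56 + 29.3) = 32.6 V.
With the supply zeroed, R_top and R_bot appear in parallel from the tap: R_th = R_top‖R_bot = (4.56 × 29.3)/33.86 = 3.95 kΩ.

V_th = 32.6 V, R_th = 3.95 kΩ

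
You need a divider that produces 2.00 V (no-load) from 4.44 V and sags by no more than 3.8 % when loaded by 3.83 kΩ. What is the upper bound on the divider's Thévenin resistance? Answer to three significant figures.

Loading drop = R_th/(R_th + R_L) ≤ 0.0380, so R_th ≤ R_L · ε/(1−ε) = 3.83 kΩ × 0.0380/0.9620 = 151 Ω.

R_th ≤ 151 Ω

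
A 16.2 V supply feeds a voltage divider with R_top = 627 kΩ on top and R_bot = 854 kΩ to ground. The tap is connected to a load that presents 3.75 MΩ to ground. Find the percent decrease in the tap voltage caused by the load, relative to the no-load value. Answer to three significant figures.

8.79 %

The divider's output (Thévenin) resistance is R_top‖R_bot = 361.6 kΩ.
Fractional drop under load = R_th/(R_th + R_L) = 361.6 / (361.6 + 3750) = 0.08794.
So the output falls by 8.79 %.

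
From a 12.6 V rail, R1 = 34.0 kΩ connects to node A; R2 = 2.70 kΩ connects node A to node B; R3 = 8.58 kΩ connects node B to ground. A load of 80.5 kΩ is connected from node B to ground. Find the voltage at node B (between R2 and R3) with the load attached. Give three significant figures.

At node B, R3 is in parallel with the load: R3‖R_L = 7.754 kΩ.
Below node A the resistance is R2 + (R3‖R_L) = 10.45 kΩ, so V_A = 12.6 × 10.45/44.45 = 2.963 V.
Then V_B = V_A × (R3‖R_L)/(R2 + R3‖R_L) = 2.963 × 7.754/10.45 = 2.20 V.

V ≈ 2.20 V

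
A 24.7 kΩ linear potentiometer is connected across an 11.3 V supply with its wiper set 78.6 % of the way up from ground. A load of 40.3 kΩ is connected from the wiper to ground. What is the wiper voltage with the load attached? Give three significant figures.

V ≈ 8.05 V

The wiper splits the pot into (1−α)R = 5.286 kΩ above and αR = 19.41 kΩ below.
Lower section ‖ load = 13.10 kΩ.
V_wiper = 11.3 × 13.10/(5.286 + 13.10) = 8.05 V.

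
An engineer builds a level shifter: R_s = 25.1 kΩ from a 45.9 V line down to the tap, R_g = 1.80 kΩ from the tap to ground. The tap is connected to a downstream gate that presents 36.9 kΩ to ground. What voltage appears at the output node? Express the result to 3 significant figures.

The load sits in parallel with R_g: R_g‖R_L = (1.80 × 36.9) / (1.80 + 36.9) = 1.716 kΩ.
V_out = 45.9 × 1.716 / (25.1 + 1.716) = 45.9 × 1.716/26.82 = 2.94 V.

V_out ≈ 2.94 V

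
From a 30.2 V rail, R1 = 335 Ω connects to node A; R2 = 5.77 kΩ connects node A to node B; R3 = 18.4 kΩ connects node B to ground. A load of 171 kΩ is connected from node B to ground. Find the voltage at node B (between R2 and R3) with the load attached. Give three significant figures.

At node B, R3 is in parallel with the load: R3‖R_L = 16610 Ω.
Below node A the resistance is R2 + (R3‖R_L) = 22380 Ω, so V_A = 30.2 × 22380/22720 = 29.75 V.
Then V_B = V_A × (R3‖R_L)/(R2 + R3‖R_L) = 29.75 × 16610/22380 = 22.1 V.

V ≈ 22.1 V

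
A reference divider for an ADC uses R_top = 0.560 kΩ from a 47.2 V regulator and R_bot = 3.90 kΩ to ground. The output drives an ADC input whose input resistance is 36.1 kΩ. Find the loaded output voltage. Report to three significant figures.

V_out ≈ 40.7 V

The load sits in parallel with R_bot: R_bot‖R_L = (3900 × 36100) / (3900 + 36100) = 3520 Ω.
V_out = 47.2 × 3520 / (560 + 3520) = 47.2 × 3520/4080 = 40.7 V.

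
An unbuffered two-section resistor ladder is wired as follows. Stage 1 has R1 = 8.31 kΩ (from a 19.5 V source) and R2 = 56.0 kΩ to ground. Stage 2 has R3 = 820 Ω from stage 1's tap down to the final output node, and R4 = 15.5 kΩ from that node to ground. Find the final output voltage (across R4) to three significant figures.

V_out ≈ 11.2 V

Stage 2 presents R3+R4 = 16320 Ω as a load on stage 1's tap.
Stage 1's lower leg becomes R2‖(R3+R4) = 12640 Ω, so V_mid = 19.5 × 12640/20950 = 11.76 V.
Stage 2 is itself unloaded: V_out = V_mid × R4/(R3+R4) = 11.76 × 15500/16320 = 11.2 V.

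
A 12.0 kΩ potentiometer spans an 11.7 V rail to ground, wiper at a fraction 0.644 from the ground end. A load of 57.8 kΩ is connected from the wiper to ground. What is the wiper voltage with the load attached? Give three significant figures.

The wiper splits the pot into (1−α)R = 4.272 kΩ above and αR = 7.728 kΩ below.
Lower section ‖ load = 6.817 kΩ.
V_wiper = 11.7 × 6.817/(4.272 + 6.817) = 7.19 V.

V ≈ 7.19 V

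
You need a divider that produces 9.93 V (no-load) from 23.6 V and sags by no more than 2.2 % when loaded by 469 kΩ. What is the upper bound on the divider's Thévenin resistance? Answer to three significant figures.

R_th ≤ 10.6 kΩ

Loading drop = R_th/(R_th + R_L) ≤ 0.0220, so R_th ≤ R_L · ε/(1−ε) = 469 kΩ × 0.0220/0.9780 = 10.6 kΩ.
(Any R1, R2 with R2/(R1+R2) = 0.421 and R1‖R2 ≤ 10.6 kΩ will meet the spec.)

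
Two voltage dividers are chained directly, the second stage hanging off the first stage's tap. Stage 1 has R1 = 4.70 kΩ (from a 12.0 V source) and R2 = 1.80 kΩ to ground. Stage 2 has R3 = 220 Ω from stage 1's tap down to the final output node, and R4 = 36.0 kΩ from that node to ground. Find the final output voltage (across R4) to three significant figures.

Stage 2 presents R3+R4 = 36220 Ω as a load on stage 1's tap.
Stage 1's lower leg becomes R2‖(R3+R4) = 1715 Ω, so V_mid = 12.0 × 1715/6415 = 3.208 V.
Stage 2 is itself unloaded: V_out = V_mid × R4/(R3+R4) = 3.208 × 36000/36220 = 3.19 V.

V_out ≈ 3.19 V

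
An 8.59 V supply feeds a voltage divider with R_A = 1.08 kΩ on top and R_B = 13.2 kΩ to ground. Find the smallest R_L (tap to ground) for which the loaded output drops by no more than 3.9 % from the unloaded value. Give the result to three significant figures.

R_L(min) ≈ 24.6 kΩ

Output resistance R_th = R_A‖R_B = (1080 × 13200)/14280 = 998.3 Ω.
The fractional drop is R_th/(R_th + R_L); requiring this ≤ 0.0390 gives R_L ≥ R_th(1/0.0390 − 1) = 998.3 × 24.64 = 24.6 kΩ.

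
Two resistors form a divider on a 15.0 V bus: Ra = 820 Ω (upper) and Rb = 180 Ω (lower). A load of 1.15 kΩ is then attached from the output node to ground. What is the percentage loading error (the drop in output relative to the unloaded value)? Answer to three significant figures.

The divider's output (Thévenin) resistance is Ra‖Rb = 147.6 Ω.
Fractional drop under load = R_th/(R_th + R_L) = 147.6 / (147.6 + 1150) = 0.1137.
So the output falls by 11.4 %.

11.4 %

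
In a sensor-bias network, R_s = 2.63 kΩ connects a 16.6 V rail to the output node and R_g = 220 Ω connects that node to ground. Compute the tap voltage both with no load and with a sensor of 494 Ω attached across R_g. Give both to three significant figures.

Unloaded: 1.28 V; loaded: 0.908 V

Open-circuit: V = 16.6 × 220/(2630 + 220) = 1.28 V.
With the load, R_g becomes R_g‖R_L = 152.2 Ω, so V = 16.6 × 152.2/2782 = 0.908 V.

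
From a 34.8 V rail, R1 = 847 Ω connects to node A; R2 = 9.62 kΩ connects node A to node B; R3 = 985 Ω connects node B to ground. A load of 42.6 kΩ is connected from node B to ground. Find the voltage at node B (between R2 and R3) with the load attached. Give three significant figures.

At node B, R3 is in parallel with the load: R3‖R_L = 962.7 Ω.
Below node A the resistance is R2 + (R3‖R_L) = 10580 Ω, so V_A = 34.8 × 10580/11430 = 32.22 V.
Then V_B = V_A × (R3‖R_L)/(R2 + R3‖R_L) = 32.22 × 962.7/10580 = 2.93 V.

V ≈ 2.93 V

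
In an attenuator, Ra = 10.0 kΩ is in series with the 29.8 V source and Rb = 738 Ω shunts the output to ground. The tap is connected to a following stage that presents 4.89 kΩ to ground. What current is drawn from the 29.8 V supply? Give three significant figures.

Rb‖R_L = 641.2 Ω, so the source sees Ra + Rb‖R_L = 10640 Ω.
I = 29.8 V / 10640 Ω = 2.80 mA.

I ≈ 2.80 mA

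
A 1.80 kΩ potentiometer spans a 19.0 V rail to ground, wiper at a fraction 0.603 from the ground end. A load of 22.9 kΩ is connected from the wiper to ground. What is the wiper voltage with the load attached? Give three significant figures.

The wiper splits the pot into (1−α)R = 714.6 Ω above and αR = 1085 Ω below.
Lower section ‖ load = 1036 Ω.
V_wiper = 19.0 × 1036/(714.6 + 1036) = 11.2 V.

V ≈ 11.2 V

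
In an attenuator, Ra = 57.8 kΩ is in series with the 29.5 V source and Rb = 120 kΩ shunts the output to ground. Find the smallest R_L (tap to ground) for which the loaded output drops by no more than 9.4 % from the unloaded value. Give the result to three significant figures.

R_L(min) ≈ 376 kΩ

Output resistance R_th = Ra‖Rb = (57.8 × 120)/177.8 = 39.01 kΩ.
The fractional drop is R_th/(R_th + R_L); requiring this ≤ 0.0940 gives R_L ≥ R_th(1/0.0940 − 1) = 39.01 × 9.638 = 376 kΩ.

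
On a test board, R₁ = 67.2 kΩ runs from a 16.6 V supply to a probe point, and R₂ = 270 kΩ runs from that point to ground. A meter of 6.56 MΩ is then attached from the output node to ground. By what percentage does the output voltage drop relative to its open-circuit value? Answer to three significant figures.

The divider's output (Thévenin) resistance is R₁‖R₂ = 53.81 kΩ.
Fractional drop under load = R_th/(R_th + R_L) = 53.81 / (53.81 + 6560) = 0.008136.
So the output falls by 0.814 %.

0.814 %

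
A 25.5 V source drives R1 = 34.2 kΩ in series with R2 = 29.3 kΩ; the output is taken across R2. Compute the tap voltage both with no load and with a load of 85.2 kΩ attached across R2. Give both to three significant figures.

Unloaded: 11.8 V; loaded: 9.93 V

Open-circuit: V = 25.5 × 29.3/(34.2 + 29.3) = 11.8 V.
With the load, R2 becomes R2‖R_L = 21.80 kΩ, so V = 25.5 × 21.80/56.00 = 9.93 V.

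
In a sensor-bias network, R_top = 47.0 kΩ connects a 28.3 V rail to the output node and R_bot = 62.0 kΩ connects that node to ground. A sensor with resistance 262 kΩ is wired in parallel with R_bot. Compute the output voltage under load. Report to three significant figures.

V_out ≈ 14.6 V

The load sits in parallel with R_bot: R_bot‖R_L = (62.0 × 262) / (62.0 + 262) = 50.14 kΩ.
V_out = 28.3 × 50.14 / (47.0 + 50.14) = 28.3 × 50.14/97.14 = 14.6 V.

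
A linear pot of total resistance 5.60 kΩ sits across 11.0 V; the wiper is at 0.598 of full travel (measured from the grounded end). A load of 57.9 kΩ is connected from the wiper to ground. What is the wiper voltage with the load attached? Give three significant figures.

The wiper splits the pot into (1−α)R = 2.251 kΩ above and αR = 3.349 kΩ below.
Lower section ‖ load = 3.166 kΩ.
V_wiper = 11.0 × 3.166/(2.251 + 3.166) = 6.43 V.

V ≈ 6.43 V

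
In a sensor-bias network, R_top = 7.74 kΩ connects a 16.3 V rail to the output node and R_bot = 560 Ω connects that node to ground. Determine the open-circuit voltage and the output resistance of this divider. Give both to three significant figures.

V_th = 1.10 V, R_th = 522 Ω

V_th is the open-circuit tap voltage: 16.3 × 560/(7740 + 560) = 1.10 V.
With the supply zeroed, R_top and R_bot appear in parallel from the tap: R_th = R_top‖R_bot = (7740 × 560)/8300 = 522 Ω.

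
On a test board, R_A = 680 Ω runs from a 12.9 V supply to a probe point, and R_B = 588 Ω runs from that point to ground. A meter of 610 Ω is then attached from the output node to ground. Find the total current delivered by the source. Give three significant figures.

I ≈ 13.2 mA

R_B‖R_L = 299.4 Ω, so the source sees R_A + R_B‖R_L = 979.4 Ω.
I = 12.9 V / 979.4 Ω = 13.2 mA.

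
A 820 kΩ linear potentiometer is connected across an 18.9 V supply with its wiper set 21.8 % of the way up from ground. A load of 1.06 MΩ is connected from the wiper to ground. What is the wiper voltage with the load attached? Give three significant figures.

V ≈ 3.64 V

The wiper splits the pot into (1−α)R = 641.2 kΩ above and αR = 178.8 kΩ below.
Lower section ‖ load = 153.0 kΩ.
V_wiper = 18.9 × 153.0/(641.2 + 153.0) = 3.64 V.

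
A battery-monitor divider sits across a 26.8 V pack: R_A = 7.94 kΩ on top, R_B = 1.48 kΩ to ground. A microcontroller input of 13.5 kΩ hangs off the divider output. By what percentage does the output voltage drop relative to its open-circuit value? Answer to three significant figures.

The divider's output (Thévenin) resistance is R_A‖R_B = 1.247 kΩ.
Fractional drop under load = R_th/(R_th + R_L) = 1.247 / (1.247 + 13.5) = 0.08459.
So the output falls by 8.46 %.

8.46 %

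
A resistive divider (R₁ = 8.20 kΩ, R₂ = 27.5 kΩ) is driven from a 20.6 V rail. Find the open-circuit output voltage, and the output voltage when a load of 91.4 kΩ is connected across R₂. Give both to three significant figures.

Open-circuit: V = 20.6 × 27.5/(8.20 + 27.5) = 15.9 V.
With the load, R₂ becomes R₂‖R_L = 21.14 kΩ, so V = 20.6 × 21.14/29.34 = 14.8 V.

Unloaded: 15.9 V; loaded: 14.8 V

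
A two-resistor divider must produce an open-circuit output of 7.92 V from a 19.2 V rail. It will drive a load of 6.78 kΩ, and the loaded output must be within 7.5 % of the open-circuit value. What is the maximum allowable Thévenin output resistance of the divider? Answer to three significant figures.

Loading drop = R_th/(R_th + R_L) ≤ 0.0750, so R_th ≤ R_L · ε/(1−ε) = 6.78 kΩ × 0.0750/0.9250 = 550 Ω.
(Any R1, R2 with R2/(R1+R2) = 0.413 and R1‖R2 ≤ 550 Ω will meet the spec.)

R_th ≤ 550 Ω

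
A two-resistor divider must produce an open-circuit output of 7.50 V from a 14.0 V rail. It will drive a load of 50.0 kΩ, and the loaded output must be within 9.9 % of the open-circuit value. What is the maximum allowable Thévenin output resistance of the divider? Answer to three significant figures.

R_th ≤ 5.49 kΩ

Loading drop = R_th/(R_th + R_L) ≤ 0.0990, so R_th ≤ R_L · ε/(1−ε) = 50.0 kΩ × 0.0990/0.9010 = 5.49 kΩ.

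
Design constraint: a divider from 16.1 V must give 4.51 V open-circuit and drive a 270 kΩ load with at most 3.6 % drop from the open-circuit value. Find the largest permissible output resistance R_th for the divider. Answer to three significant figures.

Loading drop = R_th/(R_th + R_L) ≤ 0.0360, so R_th ≤ R_L · ε/(1−ε) = 270 kΩ × 0.0360/0.9640 = 10.1 kΩ.

R_th ≤ 10.1 kΩ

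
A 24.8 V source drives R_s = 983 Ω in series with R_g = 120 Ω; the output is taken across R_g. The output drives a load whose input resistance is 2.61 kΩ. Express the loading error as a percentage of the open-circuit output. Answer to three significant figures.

The divider's output (Thévenin) resistance is R_s‖R_g = 106.9 Ω.
Fractional drop under load = R_th/(R_th + R_L) = 106.9 / (106.9 + 2610) = 0.03936.
So the output falls by 3.94 %.

3.94 %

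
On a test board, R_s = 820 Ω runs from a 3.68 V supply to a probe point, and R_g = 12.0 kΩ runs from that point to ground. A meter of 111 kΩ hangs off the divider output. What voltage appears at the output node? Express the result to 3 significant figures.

The load sits in parallel with R_g: R_g‖R_L = (12000 × 111000) / (12000 + 111000) = 10830 Ω.
V_out = 3.68 × 10830 / (820 + 10830) = 3.68 × 10830/11650 = 3.42 V.

V_out ≈ 3.42 V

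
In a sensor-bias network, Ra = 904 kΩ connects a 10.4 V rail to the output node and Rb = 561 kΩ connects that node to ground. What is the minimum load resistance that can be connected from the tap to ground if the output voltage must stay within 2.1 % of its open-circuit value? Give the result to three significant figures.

R_L(min) ≈ 16.1 MΩ

Output resistance R_th = Ra‖Rb = (904 × 561)/1465 = 346.2 kΩ.
The fractional drop is R_th/(R_th + R_L); requiring this ≤ 0.0210 gives R_L ≥ R_th(1/0.0210 − 1) = 346.2 × 46.62 = 16.1 MΩ.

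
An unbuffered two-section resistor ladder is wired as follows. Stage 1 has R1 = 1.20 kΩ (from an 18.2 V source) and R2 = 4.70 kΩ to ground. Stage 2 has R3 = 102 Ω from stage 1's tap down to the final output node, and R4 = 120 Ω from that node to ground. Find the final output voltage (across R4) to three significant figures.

Stage 2 presents R3+R4 = 222.0 Ω as a load on stage 1's tap.
Stage 1's lower leg becomes R2‖(R3+R4) = 212.0 Ω, so V_mid = 18.2 × 212.0/1412 = 2.732 V.
Stage 2 is itself unloaded: V_out = V_mid × R4/(R3+R4) = 2.732 × 120/222.0 = 1.48 V.

V_out ≈ 1.48 V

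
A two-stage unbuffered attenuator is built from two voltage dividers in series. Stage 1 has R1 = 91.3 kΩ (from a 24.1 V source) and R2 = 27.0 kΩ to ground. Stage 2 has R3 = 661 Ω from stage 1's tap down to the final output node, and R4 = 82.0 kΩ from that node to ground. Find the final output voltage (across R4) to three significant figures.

V_out ≈ 4.36 V

Stage 2 presents R3+R4 = 82660 Ω as a load on stage 1's tap.
Stage 1's lower leg becomes R2‖(R3+R4) = 20350 Ω, so V_mid = 24.1 × 20350/111700 = 4.393 V.
Stage 2 is itself unloaded: V_out = V_mid × R4/(R3+R4) = 4.393 × 82000/82660 = 4.36 V.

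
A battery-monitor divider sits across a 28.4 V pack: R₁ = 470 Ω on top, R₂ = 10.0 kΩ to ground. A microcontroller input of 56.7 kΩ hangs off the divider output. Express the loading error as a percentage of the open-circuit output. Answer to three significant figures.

0.785 %

The divider's output (Thévenin) resistance is R₁‖R₂ = 448.9 Ω.
Fractional drop under load = R_th/(R_th + R_L) = 448.9 / (448.9 + 56700) = 0.007855.
So the output falls by 0.785 %.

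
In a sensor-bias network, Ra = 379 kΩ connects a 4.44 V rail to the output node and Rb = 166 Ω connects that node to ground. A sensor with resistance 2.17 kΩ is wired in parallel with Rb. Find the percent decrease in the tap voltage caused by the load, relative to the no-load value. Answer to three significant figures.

7.10 %

The divider's output (Thévenin) resistance is Ra‖Rb = 165.9 Ω.
Fractional drop under load = R_th/(R_th + R_L) = 165.9 / (165.9 + 2170) = 0.07103.
So the output falls by 7.10 %.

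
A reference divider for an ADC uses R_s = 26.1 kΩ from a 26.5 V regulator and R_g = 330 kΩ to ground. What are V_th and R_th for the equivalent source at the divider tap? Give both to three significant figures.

V_th = 24.6 V, R_th = 24.2 kΩ

V_th is the open-circuit tap voltage: 26.5 × 330/(26.1 + 330) = 24.6 V.
With the supply zeroed, R_s and R_g appear in parallel from the tap: R_th = R_s‖R_g = (26.1 × 330)/356.1 = 24.2 kΩ.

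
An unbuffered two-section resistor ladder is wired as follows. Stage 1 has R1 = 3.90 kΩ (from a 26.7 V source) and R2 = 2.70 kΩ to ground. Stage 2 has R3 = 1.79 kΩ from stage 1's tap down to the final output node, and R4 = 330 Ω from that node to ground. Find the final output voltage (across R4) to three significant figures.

Stage 2 presents R3+R4 = 2120 Ω as a load on stage 1's tap.
Stage 1's lower leg becomes R2‖(R3+R4) = 1188 Ω, so V_mid = 26.7 × 1188/5088 = 6.232 V.
Stage 2 is itself unloaded: V_out = V_mid × R4/(R3+R4) = 6.232 × 330/2120 = 0.970 V.

V_out ≈ 0.970 V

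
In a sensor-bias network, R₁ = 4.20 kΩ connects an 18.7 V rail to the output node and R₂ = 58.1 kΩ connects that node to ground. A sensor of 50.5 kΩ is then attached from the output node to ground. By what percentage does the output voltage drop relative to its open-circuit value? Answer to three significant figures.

The divider's output (Thévenin) resistance is R₁‖R₂ = 3.917 kΩ.
Fractional drop under load = R_th/(R_th + R_L) = 3.917 / (3.917 + 50.5) = 0.07198.
So the output falls by 7.20 %.

7.20 %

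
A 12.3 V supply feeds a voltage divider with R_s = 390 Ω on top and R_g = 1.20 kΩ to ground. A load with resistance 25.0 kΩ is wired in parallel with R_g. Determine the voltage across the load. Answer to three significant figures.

V_out ≈ 9.17 V

The load sits in parallel with R_g: R_g‖R_L = (1200 × 25000) / (1200 + 25000) = 1145 Ω.
V_out = 12.3 × 1145 / (390 + 1145) = 12.3 × 1145/1535 = 9.17 V.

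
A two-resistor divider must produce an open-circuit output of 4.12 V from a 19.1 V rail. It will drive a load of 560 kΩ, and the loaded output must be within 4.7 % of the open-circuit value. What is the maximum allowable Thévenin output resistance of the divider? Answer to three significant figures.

Loading drop = R_th/(R_th + R_L) ≤ 0.0470, so R_th ≤ R_L · ε/(1−ε) = 560 kΩ × 0.0470/0.9530 = 27.6 kΩ.

R_th ≤ 27.6 kΩ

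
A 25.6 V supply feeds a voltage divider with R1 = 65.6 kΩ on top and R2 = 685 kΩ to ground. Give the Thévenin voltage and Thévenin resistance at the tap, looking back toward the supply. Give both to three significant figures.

V_th = 23.4 V, R_th = 59.9 kΩ

V_th is the open-circuit tap voltage: 25.6 × 685/(65.6 + 685) = 23.4 V.
With the supply zeroed, R1 and R2 appear in parallel from the tap: R_th = R1‖R2 = (65.6 × 685)/750.6 = 59.9 kΩ.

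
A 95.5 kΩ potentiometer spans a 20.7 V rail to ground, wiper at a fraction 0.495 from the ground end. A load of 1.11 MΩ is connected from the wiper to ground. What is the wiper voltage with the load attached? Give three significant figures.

The wiper splits the pot into (1−α)R = 48.23 kΩ above and αR = 47.27 kΩ below.
Lower section ‖ load = 45.34 kΩ.
V_wiper = 20.7 × 45.34/(48.23 + 45.34) = 10.0 V.

V ≈ 10.0 V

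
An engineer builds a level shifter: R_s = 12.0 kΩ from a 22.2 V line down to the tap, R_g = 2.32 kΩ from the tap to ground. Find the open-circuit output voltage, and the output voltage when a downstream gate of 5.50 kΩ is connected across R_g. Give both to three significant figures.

Open-circuit: V = 22.2 × 2.32/(12.0 + 2.32) = 3.60 V.
With the load, R_g becomes R_g‖R_L = 1.632 kΩ, so V = 22.2 × 1.632/13.63 = 2.66 V.

Unloaded: 3.60 V; loaded: 2.66 V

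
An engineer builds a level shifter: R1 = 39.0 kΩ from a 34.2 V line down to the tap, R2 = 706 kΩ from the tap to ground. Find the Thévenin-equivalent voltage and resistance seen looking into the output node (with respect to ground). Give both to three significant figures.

V_th = 32.4 V, R_th = 37.0 kΩ

V_th is the open-circuit tap voltage: 34.2 × 706/(39.0 + 706) = 32.4 V.
With the supply zeroed, R1 and R2 appear in parallel from the tap: R_th = R1‖R2 = (39.0 × 706)/745.0 = 37.0 kΩ.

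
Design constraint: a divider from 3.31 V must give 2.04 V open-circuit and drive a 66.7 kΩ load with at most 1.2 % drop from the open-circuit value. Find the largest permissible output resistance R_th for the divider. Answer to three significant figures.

Loading drop = R_th/(R_th + R_L) ≤ 0.0120, so R_th ≤ R_L · ε/(1−ε) = 66.7 kΩ × 0.0120/0.9880 = 810 Ω.

R_th ≤ 810 Ω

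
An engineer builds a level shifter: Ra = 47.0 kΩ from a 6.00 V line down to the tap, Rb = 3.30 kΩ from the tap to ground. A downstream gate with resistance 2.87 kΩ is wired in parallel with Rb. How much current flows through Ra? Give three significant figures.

Rb‖R_L = 1.535 kΩ, so the source sees Ra + Rb‖R_L = 48.54 kΩ.
I = 6.00 V / 48.54 kΩ = 0.124 mA.

I ≈ 0.124 mA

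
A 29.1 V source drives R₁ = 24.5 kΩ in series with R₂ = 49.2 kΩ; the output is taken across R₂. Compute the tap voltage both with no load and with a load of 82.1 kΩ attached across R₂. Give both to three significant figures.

Open-circuit: V = 29.1 × 49.2/(24.5 + 49.2) = 19.4 V.
With the load, R₂ becomes R₂‖R_L = 30.76 kΩ, so V = 29.1 × 30.76/55.26 = 16.2 V.

Unloaded: 19.4 V; loaded: 16.2 V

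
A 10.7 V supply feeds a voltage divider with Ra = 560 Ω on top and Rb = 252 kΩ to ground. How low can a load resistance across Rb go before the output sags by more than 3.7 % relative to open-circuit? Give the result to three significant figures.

Output resistance R_th = Ra‖Rb = (560 × 252000)/252600 = 558.8 Ω.
The fractional drop is R_th/(R_th + R_L); requiring this ≤ 0.0370 gives R_L ≥ R_th(1/0.0370 − 1) = 558.8 × 26.03 = 14.5 kΩ.

R_L(min) ≈ 14.5 kΩ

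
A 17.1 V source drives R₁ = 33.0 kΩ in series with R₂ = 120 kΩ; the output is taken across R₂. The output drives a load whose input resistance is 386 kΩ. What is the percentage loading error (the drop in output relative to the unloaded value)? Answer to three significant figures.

The divider's output (Thévenin) resistance is R₁‖R₂ = 25.88 kΩ.
Fractional drop under load = R_th/(R_th + R_L) = 25.88 / (25.88 + 386) = 0.06284.
So the output falls by 6.28 %.

6.28 %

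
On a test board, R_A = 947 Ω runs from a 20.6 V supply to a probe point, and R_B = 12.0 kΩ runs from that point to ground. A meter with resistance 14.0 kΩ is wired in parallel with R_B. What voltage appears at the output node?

The load sits in parallel with R_B: R_B‖R_L = (12000 × 14000) / (12000 + 14000) = 6462 Ω.
V_out = 20.6 × 6462 / (947 + 6462) = 20.6 × 6462/7409 = 18.0 V.

V_out ≈ 18.0 V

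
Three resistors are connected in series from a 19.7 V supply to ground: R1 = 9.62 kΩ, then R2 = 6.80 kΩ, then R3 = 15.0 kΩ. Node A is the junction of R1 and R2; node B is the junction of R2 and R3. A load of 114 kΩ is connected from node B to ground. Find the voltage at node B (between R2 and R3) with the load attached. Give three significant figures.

At node B, R3 is in parallel with the load: R3‖R_L = 13.26 kΩ.
Below node A the resistance is R2 + (R3‖R_L) = 20.06 kΩ, so V_A = 19.7 × 20.06/29.68 = 13.31 V.
Then V_B = V_A × (R3‖R_L)/(R2 + R3‖R_L) = 13.31 × 13.26/20.06 = 8.80 V.

V ≈ 8.80 V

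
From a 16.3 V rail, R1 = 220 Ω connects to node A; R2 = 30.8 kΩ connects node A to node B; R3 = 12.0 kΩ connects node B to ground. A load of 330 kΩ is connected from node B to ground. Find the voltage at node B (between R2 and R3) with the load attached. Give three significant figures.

V ≈ 4.43 V

At node B, R3 is in parallel with the load: R3‖R_L = 11580 Ω.
Below node A the resistance is R2 + (R3‖R_L) = 42380 Ω, so V_A = 16.3 × 42380/42600 = 16.22 V.
Then V_B = V_A × (R3‖R_L)/(R2 + R3‖R_L) = 16.22 × 11580/42380 = 4.43 V.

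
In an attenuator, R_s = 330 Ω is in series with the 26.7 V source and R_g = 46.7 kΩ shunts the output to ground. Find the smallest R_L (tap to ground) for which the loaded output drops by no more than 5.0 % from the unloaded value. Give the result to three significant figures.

Output resistance R_th = R_s‖R_g = (330 × 46700)/47030 = 327.7 Ω.
The fractional drop is R_th/(R_th + R_L); requiring this ≤ 0.0500 gives R_L ≥ R_th(1/0.0500 − 1) = 327.7 × 19.00 = 6.23 kΩ.

R_L(min) ≈ 6.23 kΩ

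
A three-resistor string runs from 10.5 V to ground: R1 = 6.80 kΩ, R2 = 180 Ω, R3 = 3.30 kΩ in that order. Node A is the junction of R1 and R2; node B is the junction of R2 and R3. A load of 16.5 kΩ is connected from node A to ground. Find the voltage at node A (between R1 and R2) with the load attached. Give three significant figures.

Below node A the series string R2+R3 = 3480 Ω sits in parallel with the 16500 Ω load: 2874 Ω.
V_A = 10.5 × 2874/(6800 + 2874) = 3.12 V.

V ≈ 3.12 V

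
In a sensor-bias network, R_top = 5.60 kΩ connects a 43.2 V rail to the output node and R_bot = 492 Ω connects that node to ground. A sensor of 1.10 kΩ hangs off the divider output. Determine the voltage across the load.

V_out ≈ 2.47 V

The load sits in parallel with R_bot: R_bot‖R_L = (492 × 1100) / (492 + 1100) = 339.9 Ω.
V_out = 43.2 × 339.9 / (5600 + 339.9) = 43.2 × 339.9/5940 = 2.47 V.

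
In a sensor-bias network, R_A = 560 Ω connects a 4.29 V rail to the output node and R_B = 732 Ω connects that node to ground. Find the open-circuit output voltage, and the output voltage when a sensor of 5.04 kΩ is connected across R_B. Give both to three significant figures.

Unloaded: 2.43 V; loaded: 2.29 V

Open-circuit: V = 4.29 × 732/(560 + 732) = 2.43 V.
With the load, R_B becomes R_B‖R_L = 639.2 Ω, so V = 4.29 × 639.2/1199 = 2.29 V.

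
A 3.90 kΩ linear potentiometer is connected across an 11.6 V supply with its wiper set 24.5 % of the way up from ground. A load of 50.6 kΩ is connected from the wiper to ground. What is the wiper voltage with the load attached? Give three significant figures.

V ≈ 2.80 V

The wiper splits the pot into (1−α)R = 2944 Ω above and αR = 955.5 Ω below.
Lower section ‖ load = 937.8 Ω.
V_wiper = 11.6 × 937.8/(2944 + 937.8) = 2.80 V.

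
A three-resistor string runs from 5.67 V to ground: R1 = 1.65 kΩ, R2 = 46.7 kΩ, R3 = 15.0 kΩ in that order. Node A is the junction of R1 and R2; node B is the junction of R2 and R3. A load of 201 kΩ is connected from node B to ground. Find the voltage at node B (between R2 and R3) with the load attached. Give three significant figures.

At node B, R3 is in parallel with the load: R3‖R_L = 13.96 kΩ.
Below node A the resistance is R2 + (R3‖R_L) = 60.66 kΩ, so V_A = 5.67 × 60.66/62.31 = 5.520 V.
Then V_B = V_A × (R3‖R_L)/(R2 + R3‖R_L) = 5.520 × 13.96/60.66 = 1.27 V.

V ≈ 1.27 V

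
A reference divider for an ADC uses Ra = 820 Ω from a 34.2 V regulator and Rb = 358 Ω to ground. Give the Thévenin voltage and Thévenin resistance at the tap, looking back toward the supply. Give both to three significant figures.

V_th is the open-circuit tap voltage: 34.2 × 358/(820 + 358) = 10.4 V.
With the supply zeroed, Ra and Rb appear in parallel from the tap: R_th = Ra‖Rb = (820 × 358)/1178 = 249 Ω.

V_th = 10.4 V, R_th = 249 Ω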